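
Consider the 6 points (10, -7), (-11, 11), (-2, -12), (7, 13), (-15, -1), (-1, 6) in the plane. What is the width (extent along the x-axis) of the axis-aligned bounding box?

max x = 10, min x = -15, so width = 25.

25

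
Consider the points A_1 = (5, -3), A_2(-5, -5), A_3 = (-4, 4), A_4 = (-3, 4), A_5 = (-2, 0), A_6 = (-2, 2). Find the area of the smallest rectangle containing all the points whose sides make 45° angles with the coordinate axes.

In coordinates u = x + y, v = x − y the rectangle is axis-aligned; the map (x,y)→(u,v) scales areas by 2.
u-values: 2, -10, 0, 1, -2, 0; range = 2 − (-10) = 12.
v-values: 8, 0, -8, -7, -2, -4; range = 8 − (-8) = 16.
Area = (12 × 16) / 2 = 96.

96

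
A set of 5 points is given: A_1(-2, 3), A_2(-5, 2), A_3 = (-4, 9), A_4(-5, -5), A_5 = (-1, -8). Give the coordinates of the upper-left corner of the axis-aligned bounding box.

(-5, 9)

x-range [-5, -1], y-range [-8, 9].
The upper-left corner is (-5, 9).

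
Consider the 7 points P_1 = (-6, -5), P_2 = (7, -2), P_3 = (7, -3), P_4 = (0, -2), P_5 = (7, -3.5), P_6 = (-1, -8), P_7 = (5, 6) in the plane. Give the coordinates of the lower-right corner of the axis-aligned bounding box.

x-range [-6, 7], y-range [-8, 6].
The lower-right corner is (7, -8).

(7, -8)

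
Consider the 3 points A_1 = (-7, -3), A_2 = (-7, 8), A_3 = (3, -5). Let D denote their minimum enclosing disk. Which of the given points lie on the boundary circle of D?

Side lengths²: A_1A_2² = 121, A_1A_3² = 104, A_2A_3² = 269.
Since A_2A_3² = 269 ≥ 121 + 104 = 225, the angle opposite A_2A_3 is not acute, so the smallest enclosing circle has A_2A_3 as diameter.
Centre = midpoint of A_2A_3 = (-2, 1.5), r² = 269/4 = 67.25.
The points at distance exactly r from the centre are A_2, A_3 — 2 points.

A_2, A_3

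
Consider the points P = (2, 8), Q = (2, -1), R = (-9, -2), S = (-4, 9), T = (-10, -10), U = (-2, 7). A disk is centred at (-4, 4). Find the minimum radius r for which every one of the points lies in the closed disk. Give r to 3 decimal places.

15.232

The required radius is the distance from (-4, 4) to the farthest point.
Squared distances: 52, 61, 61, 25, 232, 13.
Maximum is 232, attained at T.
r = √232 ≈ 15.232.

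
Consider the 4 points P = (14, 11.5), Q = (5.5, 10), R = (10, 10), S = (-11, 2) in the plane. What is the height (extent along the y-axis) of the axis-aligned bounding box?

max y = 11.5, min y = 2, so height = 9.5.

9.5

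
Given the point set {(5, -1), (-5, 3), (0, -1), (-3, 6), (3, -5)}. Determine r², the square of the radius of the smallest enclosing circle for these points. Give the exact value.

39.25

A smallest enclosing disk is always determined by at most three of the input points on its boundary.
The farthest pair is (-3, 6)–(3, -5) with squared distance 157. The circle on this segment as diameter has centre (0, 0.5) and r² = 157/4 = 39.25.
Check (5, -1): distance² to centre = 27.25 ≤ 39.25, so it lies inside.
All remaining points lie in this disk, and no smaller disk contains both endpoints, so this is the minimum enclosing circle.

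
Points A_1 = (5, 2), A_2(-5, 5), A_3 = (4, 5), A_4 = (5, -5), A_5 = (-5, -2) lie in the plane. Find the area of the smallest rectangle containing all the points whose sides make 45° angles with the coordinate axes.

In coordinates u = x + y, v = x − y the rectangle is axis-aligned; the map (x,y)→(u,v) scales areas by 2.
u-values: 7, 0, 9, 0, -7; range = 9 − (-7) = 16.
v-values: 3, -10, -1, 10, -3; range = 10 − (-10) = 20.
Area = (16 × 20) / 2 = 160.

160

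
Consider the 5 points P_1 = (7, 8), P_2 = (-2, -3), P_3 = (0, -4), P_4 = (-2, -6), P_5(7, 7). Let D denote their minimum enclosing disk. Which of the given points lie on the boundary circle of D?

The farthest pair is P_1–P_4 with squared distance 277. The circle on this segment as diameter has centre (2.5, 1) and r² = 277/4 = 69.25.
Check P_2: distance² to centre = 36.25 ≤ 69.25, so it lies inside.
All remaining points lie in this disk, and no smaller disk contains both endpoints, so this is the minimum enclosing circle.
The points at distance exactly r from the centre are P_1, P_4 — 2 points.

P_1, P_4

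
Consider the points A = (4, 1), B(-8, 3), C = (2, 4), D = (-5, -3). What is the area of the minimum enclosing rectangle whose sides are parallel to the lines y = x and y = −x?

98

In coordinates u = x + y, v = x − y the rectangle is axis-aligned; the map (x,y)→(u,v) scales areas by 2.
u-values: 5, -5, 6, -8; range = 6 − (-8) = 14.
v-values: 3, -11, -2, -2; range = 3 − (-11) = 14.
Area = (14 × 14) / 2 = 98.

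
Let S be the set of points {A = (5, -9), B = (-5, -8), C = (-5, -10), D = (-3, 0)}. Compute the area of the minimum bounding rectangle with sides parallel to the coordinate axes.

x ranges over [-5, 5], width 10.
y ranges over [-10, 0], height 10.
Area = 10 × 10 = 100.

100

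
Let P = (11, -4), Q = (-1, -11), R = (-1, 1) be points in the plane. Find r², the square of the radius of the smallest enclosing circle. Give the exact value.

32617/576

Side lengths²: PQ² = 193, PR² = 169, QR² = 144.
Since PQ² = 193 < 169 + 144 = 313, the triangle is acute, so the smallest enclosing circle is the circumcircle.
Circumcentre = (85/24, -5), r² = 32617/576.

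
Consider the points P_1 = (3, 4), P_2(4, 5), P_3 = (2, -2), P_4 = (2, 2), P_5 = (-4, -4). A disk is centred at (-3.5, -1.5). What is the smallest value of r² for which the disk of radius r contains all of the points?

The required radius is the distance from (-3.5, -1.5) to the farthest point.
Squared distances: 72.5, 98.5, 30.5, 42.5, 6.5.
Maximum is 98.5, attained at P_2.

98.5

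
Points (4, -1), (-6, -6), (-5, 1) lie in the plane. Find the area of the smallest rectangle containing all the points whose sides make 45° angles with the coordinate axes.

In coordinates u = x + y, v = x − y the rectangle is axis-aligned; the map (x,y)→(u,v) scales areas by 2.
u-values: 3, -12, -4; range = 3 − (-12) = 15.
v-values: 5, 0, -6; range = 5 − (-6) = 11.
Area = (15 × 11) / 2 = 82.5.

82.5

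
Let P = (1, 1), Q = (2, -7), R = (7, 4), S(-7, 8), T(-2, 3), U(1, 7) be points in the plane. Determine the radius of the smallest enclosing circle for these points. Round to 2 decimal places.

By Welzl's lemma the MEC is supported by two points (diametrically opposite) or three points (on a circumcircle).
The minimum enclosing circle is determined by three boundary points: Q, R, S.
Their circumcentre is (-40/29, 34/29) with r² = 65773/841.
The farthest remaining point U is at distance² 33322/841 ≤ 65773/841.
r = √(65773/841) ≈ 8.84.

8.84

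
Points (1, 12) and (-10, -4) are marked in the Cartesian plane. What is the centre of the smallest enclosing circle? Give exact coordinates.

(-4.5, 4)

The smallest circle enclosing two points has them as diameter endpoints.
Centre = midpoint = (-4.5, 4); r² = |(1, 12)−(-10, -4)|²/4 = 377/4 = 94.25.
Centre = (-4.5, 4).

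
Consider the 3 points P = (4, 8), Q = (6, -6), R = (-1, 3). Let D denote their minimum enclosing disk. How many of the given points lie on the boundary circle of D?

Side lengths²: PQ² = 200, PR² = 50, QR² = 130.
Since PQ² = 200 ≥ 130 + 50 = 180, the angle opposite PQ is not acute, so the smallest enclosing circle has PQ as diameter.
Centre = midpoint of PQ = (5, 1), r² = 200/4 = 50.
The points at distance exactly r from the centre are P, Q — 2 points.

2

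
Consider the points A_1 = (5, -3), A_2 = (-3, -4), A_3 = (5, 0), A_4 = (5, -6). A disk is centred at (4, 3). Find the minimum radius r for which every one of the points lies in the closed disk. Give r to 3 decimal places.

9.899

The required radius is the distance from (4, 3) to the farthest point.
Squared distances: 37, 98, 10, 82.
Maximum is 98, attained at A_2.
r = √98 ≈ 9.899.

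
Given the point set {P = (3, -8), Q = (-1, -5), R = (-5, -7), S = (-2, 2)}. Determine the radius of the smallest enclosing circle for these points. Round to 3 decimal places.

By Welzl's lemma the MEC is supported by two points (diametrically opposite) or three points (on a circumcircle).
The minimum enclosing circle is determined by three boundary points: P, R, S.
Their circumcentre is (-0.5, -3.5) with r² = 32.5.
The farthest remaining point Q is at distance² 2.5 ≤ 32.5.
r = √(32.5) ≈ 5.701.

5.701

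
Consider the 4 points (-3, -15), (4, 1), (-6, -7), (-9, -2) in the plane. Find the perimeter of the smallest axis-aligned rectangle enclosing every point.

58

Width = max x − min x = 4 − (-9) = 13.
Height = max y − min y = 1 − (-15) = 16.
Perimeter = 2(13 + 16) = 58.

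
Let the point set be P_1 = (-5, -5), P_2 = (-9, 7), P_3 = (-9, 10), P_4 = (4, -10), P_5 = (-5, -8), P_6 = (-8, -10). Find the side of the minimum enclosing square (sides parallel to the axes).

The bounding box has width 13 and height 20.
An axis-aligned square enclosing the set must have side ≥ max(width, height).
So the minimum side is max(13, 20) = 20.

20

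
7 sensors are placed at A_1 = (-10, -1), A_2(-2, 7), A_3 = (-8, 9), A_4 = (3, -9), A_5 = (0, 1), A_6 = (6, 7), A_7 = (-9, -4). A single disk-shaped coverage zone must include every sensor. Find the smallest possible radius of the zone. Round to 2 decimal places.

10.56

The minimum enclosing circle of a finite set is fixed by two of the points (as a diameter) or three (as a circumcircle).
The minimum enclosing circle is determined by three boundary points: A_3, A_4, A_6.
Their circumcentre is (-97/46, 11/46) with r² = 117925/1058.
The farthest remaining point A_7 is at distance² 69257/1058 ≤ 117925/1058.
r = √(117925/1058) ≈ 10.56.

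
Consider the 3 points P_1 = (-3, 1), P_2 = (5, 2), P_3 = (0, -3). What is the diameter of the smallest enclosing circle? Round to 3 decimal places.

8.144

Side lengths²: P_1P_2² = 65, P_1P_3² = 25, P_2P_3² = 50.
Since P_1P_2² = 65 < 50 + 25 = 75, the triangle is acute, so the smallest enclosing circle is the circumcircle.
Circumcentre = (15/14, 13/14), r² = 1625/98.
Diameter = 2r = 2√(1625/98) ≈ 8.144.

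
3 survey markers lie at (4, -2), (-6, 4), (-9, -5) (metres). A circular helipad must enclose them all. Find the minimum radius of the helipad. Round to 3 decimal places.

Call the three points A, B, C in the order given.
Side lengths²: AB² = 136, AC² = 178, BC² = 90.
Since AC² = 178 < 136 + 90 = 226, the triangle is acute, so the smallest enclosing circle is the circumcircle.
Circumcentre = (-17/6, -37/18), r² = 7565/162.
r = √(7565/162) ≈ 6.834.

6.834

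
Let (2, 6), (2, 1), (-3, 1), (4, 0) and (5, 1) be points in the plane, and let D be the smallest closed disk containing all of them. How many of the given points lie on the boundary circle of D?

By Welzl's lemma the MEC is supported by two points (diametrically opposite) or three points (on a circumcircle).
The minimum enclosing circle is determined by three boundary points: (2, 6), (-3, 1), (5, 1).
Their circumcentre is (1, 2) with r² = 17.
The farthest remaining point (4, 0) is at distance² 13 ≤ 17.
The points at distance exactly r from the centre are (2, 6), (-3, 1), (5, 1) — 3 points.

3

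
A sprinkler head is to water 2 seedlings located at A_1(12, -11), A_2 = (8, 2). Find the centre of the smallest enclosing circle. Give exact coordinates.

The smallest circle enclosing two points has them as diameter endpoints.
Centre = midpoint = (10, -4.5); r² = |A_1A_2|²/4 = 185/4 = 46.25.
Centre = (10, -4.5).

(10, -4.5)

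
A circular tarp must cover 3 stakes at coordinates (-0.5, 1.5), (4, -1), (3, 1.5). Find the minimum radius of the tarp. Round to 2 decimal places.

2.57

Call the three points A, B, C in the order given.
Side lengths²: AB² = 26.5, AC² = 12.25, BC² = 7.25.
Since AB² = 26.5 ≥ 12.25 + 7.25 = 19.5, the angle opposite AB is not acute, so the smallest enclosing circle has AB as diameter.
Centre = midpoint of AB = (1.75, 0.25), r² = 26.5/4 = 6.625.
r = √(6.625) ≈ 2.57.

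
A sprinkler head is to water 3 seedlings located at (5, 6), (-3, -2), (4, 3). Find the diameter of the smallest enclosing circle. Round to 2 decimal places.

11.31

Call the three points A, B, C in the order given.
Side lengths²: AB² = 128, AC² = 10, BC² = 74.
Since AB² = 128 ≥ 74 + 10 = 84, the angle opposite AB is not acute, so the smallest enclosing circle has AB as diameter.
Centre = midpoint of AB = (1, 2), r² = 128/4 = 32.
Diameter = 2r = 2√32 ≈ 11.31.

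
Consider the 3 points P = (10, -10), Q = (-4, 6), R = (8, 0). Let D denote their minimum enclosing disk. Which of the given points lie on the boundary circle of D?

Side lengths²: PQ² = 452, PR² = 104, QR² = 180.
Since PQ² = 452 ≥ 180 + 104 = 284, the angle opposite PQ is not acute, so the smallest enclosing circle has PQ as diameter.
Centre = midpoint of PQ = (3, -2), r² = 452/4 = 113.
The points at distance exactly r from the centre are P, Q — 2 points.

P, Q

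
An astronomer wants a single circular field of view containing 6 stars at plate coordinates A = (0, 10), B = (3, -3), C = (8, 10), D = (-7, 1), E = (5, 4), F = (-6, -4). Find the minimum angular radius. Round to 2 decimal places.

9.90

The minimum enclosing circle of a finite set is fixed by two of the points (as a diameter) or three (as a circumcircle).
The farthest pair is C–F with squared distance 392. The circle on this segment as diameter has centre (1, 3) and r² = 392/4 = 98.
Check A: distance² to centre = 50 ≤ 98, so it lies inside.
All remaining points lie in this disk, and no smaller disk contains both endpoints, so this is the minimum enclosing circle.
r = √98 ≈ 9.90.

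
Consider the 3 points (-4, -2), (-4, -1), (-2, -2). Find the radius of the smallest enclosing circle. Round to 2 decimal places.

Call the three points A, B, C in the order given.
Side lengths²: AB² = 1, AC² = 4, BC² = 5.
Since BC² = 5 ≥ 4 + 1 = 5, the angle opposite BC is not acute, so the smallest enclosing circle has BC as diameter.
Centre = midpoint of BC = (-3, -1.5), r² = 5/4 = 1.25.
r = √(1.25) ≈ 1.12.

1.12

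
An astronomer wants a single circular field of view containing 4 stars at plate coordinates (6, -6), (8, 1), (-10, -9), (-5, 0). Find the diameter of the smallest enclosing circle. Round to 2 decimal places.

20.59

By Welzl's lemma the MEC is supported by two points (diametrically opposite) or three points (on a circumcircle).
The farthest pair is (8, 1)–(-10, -9) with squared distance 424. The circle on this segment as diameter has centre (-1, -4) and r² = 424/4 = 106.
Check (6, -6): distance² to centre = 53 ≤ 106, so it lies inside.
All remaining points lie in this disk, and no smaller disk contains both endpoints, so this is the minimum enclosing circle.
Diameter = 2r = 2√106 ≈ 20.59.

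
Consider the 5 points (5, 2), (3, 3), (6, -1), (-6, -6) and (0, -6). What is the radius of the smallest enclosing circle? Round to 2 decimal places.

6.80

By Welzl's lemma the MEC is supported by two points (diametrically opposite) or three points (on a circumcircle).
The farthest pair is (5, 2)–(-6, -6) with squared distance 185. The circle on this segment as diameter has centre (-0.5, -2) and r² = 185/4 = 46.25.
Check (3, 3): distance² to centre = 37.25 ≤ 46.25, so it lies inside.
All remaining points lie in this disk, and no smaller disk contains both endpoints, so this is the minimum enclosing circle.
r = √(46.25) ≈ 6.80.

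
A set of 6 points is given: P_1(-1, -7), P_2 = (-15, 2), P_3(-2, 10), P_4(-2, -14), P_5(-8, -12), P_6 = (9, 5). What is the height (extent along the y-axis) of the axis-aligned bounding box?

max y = 10, min y = -14, so height = 24.

24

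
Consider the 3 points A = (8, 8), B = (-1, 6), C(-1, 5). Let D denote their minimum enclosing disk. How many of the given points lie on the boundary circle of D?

2

Side lengths²: AB² = 85, AC² = 90, BC² = 1.
Since AC² = 90 ≥ 85 + 1 = 86, the angle opposite AC is not acute, so the smallest enclosing circle has AC as diameter.
Centre = midpoint of AC = (3.5, 6.5), r² = 90/4 = 22.5.
The points at distance exactly r from the centre are A, C — 2 points.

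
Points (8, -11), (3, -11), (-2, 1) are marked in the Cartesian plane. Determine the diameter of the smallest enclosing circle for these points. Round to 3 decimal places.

Call the three points A, B, C in the order given.
Side lengths²: AB² = 25, AC² = 244, BC² = 169.
Since AC² = 244 ≥ 169 + 25 = 194, the angle opposite AC is not acute, so the smallest enclosing circle has AC as diameter.
Centre = midpoint of AC = (3, -5), r² = 244/4 = 61.
Diameter = 2r = 2√61 ≈ 15.620.

15.620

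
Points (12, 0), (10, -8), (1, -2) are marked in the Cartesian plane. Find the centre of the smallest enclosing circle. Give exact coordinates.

Call the three points A, B, C in the order given.
Side lengths²: AB² = 68, AC² = 125, BC² = 117.
Since AC² = 125 < 117 + 68 = 185, the triangle is acute, so the smallest enclosing circle is the circumcircle.
Circumcentre = (48/7, -83/28), r² = 27625/784.
Centre = (48/7, -83/28).

(48/7, -83/28)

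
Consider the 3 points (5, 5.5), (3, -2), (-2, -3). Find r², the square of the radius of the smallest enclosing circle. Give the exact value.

30.3125

Call the three points A, B, C in the order given.
Side lengths²: AB² = 60.25, AC² = 121.25, BC² = 26.
Since AC² = 121.25 ≥ 60.25 + 26 = 86.25, the angle opposite AC is not acute, so the smallest enclosing circle has AC as diameter.
Centre = midpoint of AC = (1.5, 1.25), r² = 121.25/4 = 30.3125.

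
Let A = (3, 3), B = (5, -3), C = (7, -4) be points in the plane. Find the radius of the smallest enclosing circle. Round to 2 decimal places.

Side lengths²: AB² = 40, AC² = 65, BC² = 5.
Since AC² = 65 ≥ 40 + 5 = 45, the angle opposite AC is not acute, so the smallest enclosing circle has AC as diameter.
Centre = midpoint of AC = (5, -0.5), r² = 65/4 = 16.25.
r = √(16.25) ≈ 4.03.

4.03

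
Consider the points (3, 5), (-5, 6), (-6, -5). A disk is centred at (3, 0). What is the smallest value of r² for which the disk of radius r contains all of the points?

The required radius is the distance from (3, 0) to the farthest point.
Squared distances: 25, 100, 106.
Maximum is 106, attained at (-6, -5).

106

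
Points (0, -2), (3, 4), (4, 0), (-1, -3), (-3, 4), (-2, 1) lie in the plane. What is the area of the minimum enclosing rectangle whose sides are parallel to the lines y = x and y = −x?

60.5

In coordinates u = x + y, v = x − y the rectangle is axis-aligned; the map (x,y)→(u,v) scales areas by 2.
u-values: -2, 7, 4, -4, 1, -1; range = 7 − (-4) = 11.
v-values: 2, -1, 4, 2, -7, -3; range = 4 − (-7) = 11.
Area = (11 × 11) / 2 = 60.5.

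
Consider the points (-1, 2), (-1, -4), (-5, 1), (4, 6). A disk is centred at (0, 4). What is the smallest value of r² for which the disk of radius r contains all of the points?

65

The required radius is the distance from (0, 4) to the farthest point.
Squared distances: 5, 65, 34, 20.
Maximum is 65, attained at (-1, -4).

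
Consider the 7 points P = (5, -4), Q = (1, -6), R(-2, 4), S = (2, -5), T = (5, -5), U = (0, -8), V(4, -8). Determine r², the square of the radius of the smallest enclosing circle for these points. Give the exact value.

45

The farthest pair is R–V with squared distance 180. The circle on this segment as diameter has centre (1, -2) and r² = 180/4 = 45.
Check P: distance² to centre = 20 ≤ 45, so it lies inside.
All remaining points lie in this disk, and no smaller disk contains both endpoints, so this is the minimum enclosing circle.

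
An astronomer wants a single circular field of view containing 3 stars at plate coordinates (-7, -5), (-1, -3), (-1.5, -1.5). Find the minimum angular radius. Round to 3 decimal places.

Call the three points A, B, C in the order given.
Side lengths²: AB² = 40, AC² = 42.5, BC² = 2.5.
Since AC² = 42.5 ≥ 40 + 2.5 = 42.5, the angle opposite AC is not acute, so the smallest enclosing circle has AC as diameter.
Centre = midpoint of AC = (-4.25, -3.25), r² = 42.5/4 = 10.625.
r = √(10.625) ≈ 3.260.

3.260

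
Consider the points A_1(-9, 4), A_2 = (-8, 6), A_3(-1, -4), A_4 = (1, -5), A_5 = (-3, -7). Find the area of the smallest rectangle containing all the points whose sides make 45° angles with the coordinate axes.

80

In coordinates u = x + y, v = x − y the rectangle is axis-aligned; the map (x,y)→(u,v) scales areas by 2.
u-values: -5, -2, -5, -4, -10; range = -2 − (-10) = 8.
v-values: -13, -14, 3, 6, 4; range = 6 − (-14) = 20.
Area = (8 × 20) / 2 = 80.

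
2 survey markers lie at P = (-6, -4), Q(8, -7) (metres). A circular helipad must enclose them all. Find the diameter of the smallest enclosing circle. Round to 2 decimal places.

The smallest circle enclosing two points has them as diameter endpoints.
Centre = midpoint = (1, -5.5); r² = |PQ|²/4 = 205/4 = 51.25.
Diameter = 2r = 2√(51.25) ≈ 14.32.

14.32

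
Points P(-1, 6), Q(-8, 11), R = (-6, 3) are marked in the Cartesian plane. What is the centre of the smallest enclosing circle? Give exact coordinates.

Side lengths²: PQ² = 74, PR² = 34, QR² = 68.
Since PQ² = 74 < 68 + 34 = 102, the triangle is acute, so the smallest enclosing circle is the circumcircle.
Circumcentre = (-121/23, 171/23), r² = 10693/529.
Centre = (-121/23, 171/23).

(-121/23, 171/23)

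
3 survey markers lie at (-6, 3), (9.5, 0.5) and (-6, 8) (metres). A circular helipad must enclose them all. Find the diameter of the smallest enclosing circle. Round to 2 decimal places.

17.22

Call the three points A, B, C in the order given.
Side lengths²: AB² = 246.5, AC² = 25, BC² = 296.5.
Since BC² = 296.5 ≥ 246.5 + 25 = 271.5, the angle opposite BC is not acute, so the smallest enclosing circle has BC as diameter.
Centre = midpoint of BC = (1.75, 4.25), r² = 296.5/4 = 74.125.
Diameter = 2r = 2√(74.125) ≈ 17.22.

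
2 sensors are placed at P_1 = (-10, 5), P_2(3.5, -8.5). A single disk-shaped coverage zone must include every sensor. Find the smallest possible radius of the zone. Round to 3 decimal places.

The smallest circle enclosing two points has them as diameter endpoints.
Centre = midpoint = (-3.25, -1.75); r² = |P_1P_2|²/4 = 364.5/4 = 91.125.
r = √(91.125) ≈ 9.546.

9.546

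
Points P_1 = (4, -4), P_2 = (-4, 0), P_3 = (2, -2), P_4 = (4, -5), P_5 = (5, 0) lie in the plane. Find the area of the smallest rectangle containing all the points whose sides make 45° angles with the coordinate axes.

In coordinates u = x + y, v = x − y the rectangle is axis-aligned; the map (x,y)→(u,v) scales areas by 2.
u-values: 0, -4, 0, -1, 5; range = 5 − (-4) = 9.
v-values: 8, -4, 4, 9, 5; range = 9 − (-4) = 13.
Area = (9 × 13) / 2 = 58.5.

58.5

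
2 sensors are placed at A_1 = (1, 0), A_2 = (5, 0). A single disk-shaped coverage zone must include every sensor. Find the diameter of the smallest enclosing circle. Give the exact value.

4

The smallest circle enclosing two points has them as diameter endpoints.
Centre = midpoint = (3, 0); r² = |A_1A_2|²/4 = 16/4 = 4.
Diameter = 2r = 2√4 = 4.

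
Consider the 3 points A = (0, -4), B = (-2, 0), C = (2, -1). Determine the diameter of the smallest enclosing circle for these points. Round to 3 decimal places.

Side lengths²: AB² = 20, AC² = 13, BC² = 17.
Since AB² = 20 < 17 + 13 = 30, the triangle is acute, so the smallest enclosing circle is the circumcircle.
Circumcentre = (-2/7, -23/14), r² = 1105/196.
Diameter = 2r = 2√(1105/196) ≈ 4.749.

4.749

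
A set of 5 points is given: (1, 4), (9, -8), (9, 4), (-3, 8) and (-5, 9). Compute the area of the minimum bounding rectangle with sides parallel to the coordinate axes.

238

x ranges over [-5, 9], width 14.
y ranges over [-8, 9], height 17.
Area = 14 × 17 = 238.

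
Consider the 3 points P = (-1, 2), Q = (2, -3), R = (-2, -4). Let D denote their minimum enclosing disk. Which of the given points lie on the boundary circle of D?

Side lengths²: PQ² = 34, PR² = 37, QR² = 17.
Since PR² = 37 < 34 + 17 = 51, the triangle is acute, so the smallest enclosing circle is the circumcircle.
Circumcentre = (-27/46, -53/46), r² = 10693/1058.
The points at distance exactly r from the centre are P, Q, R — 3 points.

P, Q, R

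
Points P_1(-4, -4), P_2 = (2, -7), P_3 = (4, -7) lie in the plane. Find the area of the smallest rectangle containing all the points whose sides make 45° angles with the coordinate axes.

27.5

In coordinates u = x + y, v = x − y the rectangle is axis-aligned; the map (x,y)→(u,v) scales areas by 2.
u-values: -8, -5, -3; range = -3 − (-8) = 5.
v-values: 0, 9, 11; range = 11 − 0 = 11.
Area = (5 × 11) / 2 = 27.5.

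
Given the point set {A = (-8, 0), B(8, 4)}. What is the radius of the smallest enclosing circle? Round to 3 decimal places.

The smallest circle enclosing two points has them as diameter endpoints.
Centre = midpoint = (0, 2); r² = |AB|²/4 = 272/4 = 68.
r = √68 ≈ 8.246.

8.246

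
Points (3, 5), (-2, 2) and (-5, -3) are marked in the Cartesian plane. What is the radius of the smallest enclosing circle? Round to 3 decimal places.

Call the three points A, B, C in the order given.
Side lengths²: AB² = 34, AC² = 128, BC² = 34.
Since AC² = 128 ≥ 34 + 34 = 68, the angle opposite AC is not acute, so the smallest enclosing circle has AC as diameter.
Centre = midpoint of AC = (-1, 1), r² = 128/4 = 32.
r = √32 ≈ 5.657.

5.657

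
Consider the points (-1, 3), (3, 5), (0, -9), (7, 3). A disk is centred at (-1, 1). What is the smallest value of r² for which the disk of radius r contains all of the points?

101

The required radius is the distance from (-1, 1) to the farthest point.
Squared distances: 4, 32, 101, 68.
Maximum is 101, attained at (0, -9).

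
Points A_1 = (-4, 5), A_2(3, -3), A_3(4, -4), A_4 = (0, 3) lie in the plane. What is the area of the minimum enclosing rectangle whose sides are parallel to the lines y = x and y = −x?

In coordinates u = x + y, v = x − y the rectangle is axis-aligned; the map (x,y)→(u,v) scales areas by 2.
u-values: 1, 0, 0, 3; range = 3 − 0 = 3.
v-values: -9, 6, 8, -3; range = 8 − (-9) = 17.
Area = (3 × 17) / 2 = 25.5.

25.5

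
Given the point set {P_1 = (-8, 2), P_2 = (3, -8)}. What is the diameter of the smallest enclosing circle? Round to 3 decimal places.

The smallest circle enclosing two points has them as diameter endpoints.
Centre = midpoint = (-2.5, -3); r² = |P_1P_2|²/4 = 221/4 = 55.25.
Diameter = 2r = 2√(55.25) ≈ 14.866.

14.866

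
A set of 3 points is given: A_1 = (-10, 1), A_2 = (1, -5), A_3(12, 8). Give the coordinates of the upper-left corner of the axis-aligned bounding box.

(-10, 8)

x-range [-10, 12], y-range [-5, 8].
The upper-left corner is (-10, 8).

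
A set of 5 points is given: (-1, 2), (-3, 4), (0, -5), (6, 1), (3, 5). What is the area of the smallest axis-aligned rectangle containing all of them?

x ranges over [-3, 6], width 9.
y ranges over [-5, 5], height 10.
Area = 9 × 10 = 90.

90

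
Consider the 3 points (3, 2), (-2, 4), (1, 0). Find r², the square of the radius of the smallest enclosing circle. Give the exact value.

725/98

Call the three points A, B, C in the order given.
Side lengths²: AB² = 29, AC² = 8, BC² = 25.
Since AB² = 29 < 25 + 8 = 33, the triangle is acute, so the smallest enclosing circle is the circumcircle.
Circumcentre = (5/14, 37/14), r² = 725/98.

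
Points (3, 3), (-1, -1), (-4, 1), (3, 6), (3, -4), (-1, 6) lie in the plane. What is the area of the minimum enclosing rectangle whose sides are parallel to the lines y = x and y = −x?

In coordinates u = x + y, v = x − y the rectangle is axis-aligned; the map (x,y)→(u,v) scales areas by 2.
u-values: 6, -2, -3, 9, -1, 5; range = 9 − (-3) = 12.
v-values: 0, 0, -5, -3, 7, -7; range = 7 − (-7) = 14.
Area = (12 × 14) / 2 = 84.

84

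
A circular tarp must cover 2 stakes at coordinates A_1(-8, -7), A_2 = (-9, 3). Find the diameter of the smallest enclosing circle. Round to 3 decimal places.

The smallest circle enclosing two points has them as diameter endpoints.
Centre = midpoint = (-8.5, -2); r² = |A_1A_2|²/4 = 101/4 = 25.25.
Diameter = 2r = 2√(25.25) ≈ 10.050.

10.050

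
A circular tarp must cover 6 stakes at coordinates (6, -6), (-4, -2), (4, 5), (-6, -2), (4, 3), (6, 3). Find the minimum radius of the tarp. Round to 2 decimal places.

6.96

The minimum enclosing circle of a finite set is fixed by two of the points (as a diameter) or three (as a circumcircle).
The minimum enclosing circle is determined by three boundary points: (6, -6), (4, 5), (-6, -2).
Their circumcentre is (57/62, -77/62) with r² = 93125/1922.
The farthest remaining point (6, 3) is at distance² 84197/1922 ≤ 93125/1922.
r = √(93125/1922) ≈ 6.96.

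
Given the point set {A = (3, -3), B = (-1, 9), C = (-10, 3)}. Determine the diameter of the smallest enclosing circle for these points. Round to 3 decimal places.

Side lengths²: AB² = 160, AC² = 205, BC² = 117.
Since AC² = 205 < 160 + 117 = 277, the triangle is acute, so the smallest enclosing circle is the circumcircle.
Circumcentre = (-59/22, 39/22), r² = 13325/242.
Diameter = 2r = 2√(13325/242) ≈ 14.841.

14.841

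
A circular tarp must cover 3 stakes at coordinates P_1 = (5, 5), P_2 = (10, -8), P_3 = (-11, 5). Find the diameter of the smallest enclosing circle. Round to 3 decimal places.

Side lengths²: P_1P_2² = 194, P_1P_3² = 256, P_2P_3² = 610.
Since P_2P_3² = 610 ≥ 256 + 194 = 450, the angle opposite P_2P_3 is not acute, so the smallest enclosing circle has P_2P_3 as diameter.
Centre = midpoint of P_2P_3 = (-0.5, -1.5), r² = 610/4 = 152.5.
Diameter = 2r = 2√(152.5) ≈ 24.698.

24.698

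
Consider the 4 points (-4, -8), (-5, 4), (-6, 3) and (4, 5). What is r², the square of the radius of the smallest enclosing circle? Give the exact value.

A smallest enclosing disk is always determined by at most three of the input points on its boundary.
The farthest pair is (-4, -8)–(4, 5) with squared distance 233. The circle on this segment as diameter has centre (0, -1.5) and r² = 233/4 = 58.25.
Check (-5, 4): distance² to centre = 55.25 ≤ 58.25, so it lies inside.
All remaining points lie in this disk, and no smaller disk contains both endpoints, so this is the minimum enclosing circle.

58.25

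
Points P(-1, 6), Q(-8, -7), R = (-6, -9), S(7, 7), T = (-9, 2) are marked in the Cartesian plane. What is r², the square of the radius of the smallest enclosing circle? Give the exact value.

178925/1682

The minimum enclosing circle is determined by three boundary points: Q, R, S.
Their circumcentre is (13/58, -45/58) with r² = 178925/1682.
The farthest remaining point T is at distance² 156073/1682 ≤ 178925/1682.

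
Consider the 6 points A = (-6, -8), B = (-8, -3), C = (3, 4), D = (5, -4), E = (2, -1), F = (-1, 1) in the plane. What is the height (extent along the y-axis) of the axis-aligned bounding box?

max y = 4, min y = -8, so height = 12.

12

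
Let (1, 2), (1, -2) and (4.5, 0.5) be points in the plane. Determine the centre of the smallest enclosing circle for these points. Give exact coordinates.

Call the three points A, B, C in the order given.
Side lengths²: AB² = 16, AC² = 14.5, BC² = 18.5.
Since BC² = 18.5 < 16 + 14.5 = 30.5, the triangle is acute, so the smallest enclosing circle is the circumcircle.
Circumcentre = (31/14, 0), r² = 1073/196.
Centre = (31/14, 0).

(31/14, 0)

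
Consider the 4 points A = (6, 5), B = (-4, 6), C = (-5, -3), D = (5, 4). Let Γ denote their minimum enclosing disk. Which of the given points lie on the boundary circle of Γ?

A, C

A smallest enclosing disk is always determined by at most three of the input points on its boundary.
The farthest pair is A–C with squared distance 185. The circle on this segment as diameter has centre (0.5, 1) and r² = 185/4 = 46.25.
Check B: distance² to centre = 45.25 ≤ 46.25, so it lies inside.
All remaining points lie in this disk, and no smaller disk contains both endpoints, so this is the minimum enclosing circle.
The points at distance exactly r from the centre are A, C — 2 points.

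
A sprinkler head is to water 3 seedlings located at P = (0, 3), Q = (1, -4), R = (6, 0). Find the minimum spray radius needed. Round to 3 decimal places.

3.894

Side lengths²: PQ² = 50, PR² = 45, QR² = 41.
Since PQ² = 50 < 45 + 41 = 86, the triangle is acute, so the smallest enclosing circle is the circumcircle.
Circumcentre = (55/26, -7/26), r² = 5125/338.
r = √(5125/338) ≈ 3.894.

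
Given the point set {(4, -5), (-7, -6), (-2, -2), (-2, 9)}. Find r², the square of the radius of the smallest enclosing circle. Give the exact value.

The minimum enclosing circle of a finite set is fixed by two of the points (as a diameter) or three (as a circumcircle).
The minimum enclosing circle is determined by three boundary points: (4, -5), (-7, -6), (-2, 9).
Their circumcentre is (-2.0625, 0.6875) with r² = 69.1015625.
The farthest remaining point (-2, -2) is at distance² 7.2265625 ≤ 69.1015625.

69.1015625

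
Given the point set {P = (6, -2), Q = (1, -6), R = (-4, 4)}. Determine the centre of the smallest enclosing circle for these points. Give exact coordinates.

Side lengths²: PQ² = 41, PR² = 136, QR² = 125.
Since PR² = 136 < 125 + 41 = 166, the triangle is acute, so the smallest enclosing circle is the circumcircle.
Circumcentre = (5/14, -1/14), r² = 3485/98.
Centre = (5/14, -1/14).

(5/14, -1/14)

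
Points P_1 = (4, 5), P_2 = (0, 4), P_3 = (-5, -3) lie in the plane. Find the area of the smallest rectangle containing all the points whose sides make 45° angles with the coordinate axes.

In coordinates u = x + y, v = x − y the rectangle is axis-aligned; the map (x,y)→(u,v) scales areas by 2.
u-values: 9, 4, -8; range = 9 − (-8) = 17.
v-values: -1, -4, -2; range = -1 − (-4) = 3.
Area = (17 × 3) / 2 = 25.5.

25.5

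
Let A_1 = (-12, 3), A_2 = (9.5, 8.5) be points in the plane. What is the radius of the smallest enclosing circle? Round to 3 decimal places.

The smallest circle enclosing two points has them as diameter endpoints.
Centre = midpoint = (-1.25, 5.75); r² = |A_1A_2|²/4 = 492.5/4 = 123.125.
r = √(123.125) ≈ 11.096.

11.096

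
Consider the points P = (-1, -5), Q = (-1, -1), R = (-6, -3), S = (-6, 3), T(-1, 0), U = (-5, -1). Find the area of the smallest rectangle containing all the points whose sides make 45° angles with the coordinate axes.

52

In coordinates u = x + y, v = x − y the rectangle is axis-aligned; the map (x,y)→(u,v) scales areas by 2.
u-values: -6, -2, -9, -3, -1, -6; range = -1 − (-9) = 8.
v-values: 4, 0, -3, -9, -1, -4; range = 4 − (-9) = 13.
Area = (8 × 13) / 2 = 52.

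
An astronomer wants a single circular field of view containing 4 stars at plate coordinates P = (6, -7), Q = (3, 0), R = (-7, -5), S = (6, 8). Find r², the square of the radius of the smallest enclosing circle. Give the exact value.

86.5

The minimum enclosing circle of a finite set is fixed by two of the points (as a diameter) or three (as a circumcircle).
The minimum enclosing circle is determined by three boundary points: P, R, S.
Their circumcentre is (0.5, 0.5) with r² = 86.5.
The farthest remaining point Q is at distance² 6.5 ≤ 86.5.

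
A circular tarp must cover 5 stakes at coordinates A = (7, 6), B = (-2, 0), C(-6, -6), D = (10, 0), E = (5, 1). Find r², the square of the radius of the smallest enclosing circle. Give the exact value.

114245/1444

A smallest enclosing disk is always determined by at most three of the input points on its boundary.
The minimum enclosing circle is determined by three boundary points: A, C, D.
Their circumcentre is (43/38, -13/19) with r² = 114245/1444.
The farthest remaining point E is at distance² 25705/1444 ≤ 114245/1444.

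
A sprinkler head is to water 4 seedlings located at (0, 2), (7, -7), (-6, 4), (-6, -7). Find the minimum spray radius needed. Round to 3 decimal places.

8.515

By Welzl's lemma the MEC is supported by two points (diametrically opposite) or three points (on a circumcircle).
The farthest pair is (7, -7)–(-6, 4) with squared distance 290. The circle on this segment as diameter has centre (0.5, -1.5) and r² = 290/4 = 72.5.
Check (0, 2): distance² to centre = 12.5 ≤ 72.5, so it lies inside.
All remaining points lie in this disk, and no smaller disk contains both endpoints, so this is the minimum enclosing circle.
r = √(72.5) ≈ 8.515.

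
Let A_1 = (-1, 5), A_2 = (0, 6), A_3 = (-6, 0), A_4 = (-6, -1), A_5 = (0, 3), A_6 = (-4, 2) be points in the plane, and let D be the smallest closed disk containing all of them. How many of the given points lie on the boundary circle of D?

The minimum enclosing circle of a finite set is fixed by two of the points (as a diameter) or three (as a circumcircle).
The farthest pair is A_2–A_4 with squared distance 85. The circle on this segment as diameter has centre (-3, 2.5) and r² = 85/4 = 21.25.
Check A_1: distance² to centre = 10.25 ≤ 21.25, so it lies inside.
All remaining points lie in this disk, and no smaller disk contains both endpoints, so this is the minimum enclosing circle.
The points at distance exactly r from the centre are A_2, A_4 — 2 points.

2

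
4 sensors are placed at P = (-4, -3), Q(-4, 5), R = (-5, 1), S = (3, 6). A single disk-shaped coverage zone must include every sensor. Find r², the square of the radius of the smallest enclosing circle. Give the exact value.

By Welzl's lemma the MEC is supported by two points (diametrically opposite) or three points (on a circumcircle).
The farthest pair is P–S with squared distance 130. The circle on this segment as diameter has centre (-0.5, 1.5) and r² = 130/4 = 32.5.
Check Q: distance² to centre = 24.5 ≤ 32.5, so it lies inside.
All remaining points lie in this disk, and no smaller disk contains both endpoints, so this is the minimum enclosing circle.

32.5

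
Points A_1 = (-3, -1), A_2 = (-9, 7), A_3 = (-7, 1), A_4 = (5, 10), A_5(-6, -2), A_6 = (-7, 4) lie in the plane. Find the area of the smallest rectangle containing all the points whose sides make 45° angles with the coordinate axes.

In coordinates u = x + y, v = x − y the rectangle is axis-aligned; the map (x,y)→(u,v) scales areas by 2.
u-values: -4, -2, -6, 15, -8, -3; range = 15 − (-8) = 23.
v-values: -2, -16, -8, -5, -4, -11; range = -2 − (-16) = 14.
Area = (23 × 14) / 2 = 161.

161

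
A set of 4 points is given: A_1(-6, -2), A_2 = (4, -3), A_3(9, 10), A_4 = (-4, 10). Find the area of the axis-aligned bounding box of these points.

x ranges over [-6, 9], width 15.
y ranges over [-3, 10], height 13.
Area = 15 × 13 = 195.

195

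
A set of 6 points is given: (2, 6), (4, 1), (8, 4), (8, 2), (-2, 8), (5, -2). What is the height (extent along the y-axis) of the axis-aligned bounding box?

max y = 8, min y = -2, so height = 10.

10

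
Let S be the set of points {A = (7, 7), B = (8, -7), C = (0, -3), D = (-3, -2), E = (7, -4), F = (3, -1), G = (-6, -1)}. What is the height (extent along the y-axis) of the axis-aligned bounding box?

14

max y = 7, min y = -7, so height = 14.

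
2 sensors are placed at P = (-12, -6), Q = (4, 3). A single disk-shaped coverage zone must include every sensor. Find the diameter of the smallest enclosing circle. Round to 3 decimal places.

The smallest circle enclosing two points has them as diameter endpoints.
Centre = midpoint = (-4, -1.5); r² = |PQ|²/4 = 337/4 = 84.25.
Diameter = 2r = 2√(84.25) ≈ 18.358.

18.358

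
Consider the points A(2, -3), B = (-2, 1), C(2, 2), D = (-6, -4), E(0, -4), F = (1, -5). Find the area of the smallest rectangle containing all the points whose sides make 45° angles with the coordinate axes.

63

In coordinates u = x + y, v = x − y the rectangle is axis-aligned; the map (x,y)→(u,v) scales areas by 2.
u-values: -1, -1, 4, -10, -4, -4; range = 4 − (-10) = 14.
v-values: 5, -3, 0, -2, 4, 6; range = 6 − (-3) = 9.
Area = (14 × 9) / 2 = 63.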